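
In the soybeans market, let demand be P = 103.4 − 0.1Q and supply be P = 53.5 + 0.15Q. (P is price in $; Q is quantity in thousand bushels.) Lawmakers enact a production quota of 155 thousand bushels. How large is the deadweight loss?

Competitive equilibrium: 103.4 − 0.1Q = 53.5 + 0.15Q → Q* = 199.6, P* = 83.44.
At Q = 155: demand price = 103.4 − 0.1·155 = 87.9; supply price = 53.5 + 0.15·155 = 76.75.
ΔQ = 199.6 − 155 = 44.6; wedge = 87.9 − 76.75 = 11.15.
DWL = ½ × 44.6 × 11.15 = $248.645 thousand.

$248.645 thousand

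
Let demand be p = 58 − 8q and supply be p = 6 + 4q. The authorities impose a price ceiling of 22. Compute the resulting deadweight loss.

0.67

Competitive equilibrium: 58 − 8q = 6 + 4q → q* = 4.3333, p* = 23.3333.
At the ceiling p = 22, quantity supplied = (22 − 6)/4 = 4.
Willingness to pay at q' = 4: 58 − 8·4 = 26.
Δq = 4.3333 − 4 = 0.3333; wedge = 26 − 22 = 4.
DWL = ½ × 0.3333 × 4 = 0.67.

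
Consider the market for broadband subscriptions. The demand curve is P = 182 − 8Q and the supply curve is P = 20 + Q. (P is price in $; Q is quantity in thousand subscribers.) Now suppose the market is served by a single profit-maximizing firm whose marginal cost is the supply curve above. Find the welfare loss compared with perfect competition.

Competitive equilibrium: 182 − 8Q = 20 + Q → Q* = 18, P* = 38.
Marginal revenue: MR = 182 − 16Q. Set MR = MC: 182 − 16Q = 20 + Q → Q_m = 9.5294.
Price P_m = 182 − 8·9.5294 = 105.7648; MC(Q_m) = 20 + 1·9.5294 = 29.5294.
Competitive Q* = 18, so ΔQ = 8.4706; wedge = 105.7648 − 29.5294 = 76.2354.
DWL = ½ × 8.4706 × 76.2354 = $322.88 thousand.

$322.88 thousand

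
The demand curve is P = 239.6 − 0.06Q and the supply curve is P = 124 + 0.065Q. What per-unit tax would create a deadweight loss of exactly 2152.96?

23.2

Competitive equilibrium: 239.6 − 0.06Q = 124 + 0.065Q → Q* = 924.8, P* = 184.112.
A tax t gives ΔQ = t/0.125 and wedge t, so DWL = t²/0.25.
t²/0.25 = 2152.96 → t² = 538.24 → t = 23.2.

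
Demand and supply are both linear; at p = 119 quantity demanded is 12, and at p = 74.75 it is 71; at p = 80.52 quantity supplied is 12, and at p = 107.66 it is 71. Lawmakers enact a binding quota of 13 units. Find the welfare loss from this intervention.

573.99

Demand slope = (74.75 − 119)/(71 − 12) = −0.75, so p = 128 − 0.75q.
Supply slope = (107.66 − 80.52)/(71 − 12) = 0.46, so p = 75 + 0.46q.
Competitive equilibrium: 128 − 0.75q = 75 + 0.46q → q* = 43.8017, p* = 95.1488.
At q = 13: demand price = 128 − 0.75·13 = 118.25; supply price = 75 + 0.46·13 = 80.98.
Δq = 43.8017 − 13 = 30.8017; wedge = 118.25 − 80.98 = 37.27.
The triangle = ½ × 30.8017 × 37.27 = 573.99.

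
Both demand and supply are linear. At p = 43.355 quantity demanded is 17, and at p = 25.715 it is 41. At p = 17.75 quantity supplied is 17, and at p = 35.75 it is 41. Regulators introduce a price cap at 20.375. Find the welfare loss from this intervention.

Demand slope = (25.715 − 43.355)/(41 − 17) = −0.735, so p = 55.85 − 0.735q.
Supply slope = (35.75 − 17.75)/(41 − 17) = 0.75, so p = 5 + 0.75q.
Competitive equilibrium: 55.85 − 0.735q = 5 + 0.75q → q* = 34.2424, p* = 30.6818.
At the ceiling p = 20.375, quantity supplied = (20.375 − 5)/0.75 = 20.5.
Willingness to pay at q' = 20.5: 55.85 − 0.735·20.5 = 40.7825.
Δq = 34.2424 − 20.5 = 13.7424; wedge = 40.7825 − 20.375 = 20.4075.
DWL = ½ × 13.7424 × 20.4075 = 140.22.

140.22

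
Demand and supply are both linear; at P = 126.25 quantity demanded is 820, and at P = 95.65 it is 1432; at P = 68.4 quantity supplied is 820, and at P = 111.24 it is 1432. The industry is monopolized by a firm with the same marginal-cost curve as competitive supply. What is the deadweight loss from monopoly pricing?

Demand slope = (95.65 − 126.25)/(1432 − 820) = −0.05, so P = 167.25 − 0.05Q.
Supply slope = (111.24 − 68.4)/(1432 − 820) = 0.07, so P = 11 + 0.07Q.
Competitive equilibrium: 167.25 − 0.05Q = 11 + 0.07Q → Q* = 1302.08333, P* = 102.14583.
Marginal revenue: MR = 167.25 − 0.1Q. Set MR = MC: 167.25 − 0.1Q = 11 + 0.07Q → Q_m = 919.11765.
Price P_m = 167.25 − 0.05·919.11765 = 121.29412; MC(Q_m) = 11 + 0.07·919.11765 = 75.33824.
Competitive Q* = 1302.08333, so ΔQ = 382.96568; wedge = 121.29412 − 75.33824 = 45.95588.
The triangle = ½ × 382.96568 × 45.95588 = 8799.76.

8799.76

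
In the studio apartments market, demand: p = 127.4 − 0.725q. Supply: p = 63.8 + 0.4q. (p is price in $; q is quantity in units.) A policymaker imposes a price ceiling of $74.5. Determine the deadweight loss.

Competitive equilibrium: 127.4 − 0.725q = 63.8 + 0.4q → q* = 56.5333, p* = 86.4133.
At the ceiling p = 74.5, quantity supplied = (74.5 − 63.8)/0.4 = 26.75.
Willingness to pay at q' = 26.75: 127.4 − 0.725·26.75 = 108.0063.
Δq = 56.5333 − 26.75 = 29.7833; wedge = 108.0063 − 74.5 = 33.5063.
DWL = ½ × 29.7833 × 33.5063 = $498.96.

$498.96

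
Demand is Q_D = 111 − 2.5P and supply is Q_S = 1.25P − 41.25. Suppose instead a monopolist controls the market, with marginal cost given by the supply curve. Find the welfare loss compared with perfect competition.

In inverse form: demand P = 44.4 − 0.4Q, supply P = 33 + 0.8Q.
Competitive equilibrium: 44.4 − 0.4Q = 33 + 0.8Q → Q* = 9.5, P* = 40.6.
Marginal revenue: MR = 44.4 − 0.8Q. Set MR = MC: 44.4 − 0.8Q = 33 + 0.8Q → Q_m = 7.125.
Price P_m = 44.4 − 0.4·7.125 = 41.55; MC(Q_m) = 33 + 0.8·7.125 = 38.7.
Competitive Q* = 9.5, so ΔQ = 2.375; wedge = 41.55 − 38.7 = 2.85.
DWL = ½ × 2.375 × 2.85 = 3.38.

3.38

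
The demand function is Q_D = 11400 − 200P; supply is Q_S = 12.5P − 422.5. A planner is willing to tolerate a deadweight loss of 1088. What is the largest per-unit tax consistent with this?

In inverse form: demand P = 57 − 0.005Q, supply P = 33.8 + 0.08Q.
Competitive equilibrium: 57 − 0.005Q = 33.8 + 0.08Q → Q* = 272.9412, P* = 55.6353.
A tax t gives ΔQ = t/0.085 and wedge t, so DWL = t²/0.17.
t²/0.17 = 1088 → t² = 184.96 → t = 13.6.

13.6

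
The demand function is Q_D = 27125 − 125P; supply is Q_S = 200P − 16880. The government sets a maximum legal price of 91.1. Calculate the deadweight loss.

In inverse form: demand P = 217 − 0.008Q, supply P = 84.4 + 0.005Q.
Competitive equilibrium: 217 − 0.008Q = 84.4 + 0.005Q → Q* = 10200, P* = 135.4.
At the ceiling P = 91.1, quantity supplied = (91.1 − 84.4)/0.005 = 1340.
Willingness to pay at Q' = 1340: 217 − 0.008·1340 = 206.28.
ΔQ = 10200 − 1340 = 8860; wedge = 206.28 − 91.1 = 115.18.
The triangle = ½ × 8860 × 115.18 = 510247.40.

510247.40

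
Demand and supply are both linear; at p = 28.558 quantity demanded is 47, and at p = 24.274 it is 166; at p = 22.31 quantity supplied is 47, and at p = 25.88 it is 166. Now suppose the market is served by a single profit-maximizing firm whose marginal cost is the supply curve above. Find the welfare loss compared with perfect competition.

Demand slope = (24.274 − 28.558)/(166 − 47) = −0.036, so p = 30.25 − 0.036q.
Supply slope = (25.88 − 22.31)/(166 − 47) = 0.03, so p = 20.9 + 0.03q.
Competitive equilibrium: 30.25 − 0.036q = 20.9 + 0.03q → q* = 141.6667, p* = 25.15.
Marginal revenue: MR = 30.25 − 0.072q. Set MR = MC: 30.25 − 0.072q = 20.9 + 0.03q → q_m = 91.6667.
Price p_m = 30.25 − 0.036·91.6667 = 26.95; MC(q_m) = 20.9 + 0.03·91.6667 = 23.65.
Competitive q* = 141.6667, so Δq = 50; wedge = 26.95 − 23.65 = 3.3.
Deadweight loss = ½ × 50 × 3.3 = 82.50.

82.50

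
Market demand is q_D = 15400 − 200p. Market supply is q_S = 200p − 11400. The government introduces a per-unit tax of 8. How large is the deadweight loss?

In inverse form: demand p = 77 − 0.005q, supply p = 57 + 0.005q.
Competitive equilibrium: 77 − 0.005q = 57 + 0.005q → q* = 2000, p* = 67.
With the tax, the buyer price exceeds the seller price by 8: (77 − 0.005q) − (57 + 0.005q) = 8 → q' = 1200.
Δq = 2000 − 1200 = 800; the wedge equals the tax, 8.
The triangle = ½ × 800 × 8 = 3200.

3200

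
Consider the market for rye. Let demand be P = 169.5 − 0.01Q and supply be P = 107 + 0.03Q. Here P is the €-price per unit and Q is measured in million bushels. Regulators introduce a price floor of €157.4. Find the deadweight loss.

€2485.125 million

Competitive equilibrium: 169.5 − 0.01Q = 107 + 0.03Q → Q* = 1562.5, P* = 153.875.
At the floor P = 157.4, quantity demanded = (169.5 − 157.4)/0.01 = 1210.
Sellers' marginal cost at Q' = 1210: 107 + 0.03·1210 = 143.3.
ΔQ = 1562.5 − 1210 = 352.5; wedge = 157.4 − 143.3 = 14.1.
Deadweight loss = ½ × 352.5 × 14.1 = €2485.125 million.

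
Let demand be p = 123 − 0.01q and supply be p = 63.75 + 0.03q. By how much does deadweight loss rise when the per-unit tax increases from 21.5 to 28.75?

Competitive equilibrium: 123 − 0.01q = 63.75 + 0.03q → q* = 1481.25, p* = 108.1875.
For a per-unit tax t: Δq = t/0.04, so DWL = ½·t·(t/0.04) = t²/0.08.
At t = 21.5: DWL = 5778.125. At t = 28.75: DWL = 10332.031.
Increase = 10332.031 − 5778.125 = 4553.91.

4553.91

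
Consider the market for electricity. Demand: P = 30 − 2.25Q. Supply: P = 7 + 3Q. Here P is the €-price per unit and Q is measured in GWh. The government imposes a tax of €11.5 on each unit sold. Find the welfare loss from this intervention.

€12.60

Competitive equilibrium: 30 − 2.25Q = 7 + 3Q → Q* = 4.381, P* = 20.1429.
With the tax, the buyer price exceeds the seller price by 11.5: (30 − 2.25Q) − (7 + 3Q) = 11.5 → Q' = 2.1905.
ΔQ = 4.381 − 2.1905 = 2.1905; the wedge equals the tax, 11.5.
DWL = ½ × 2.1905 × 11.5 = €12.60.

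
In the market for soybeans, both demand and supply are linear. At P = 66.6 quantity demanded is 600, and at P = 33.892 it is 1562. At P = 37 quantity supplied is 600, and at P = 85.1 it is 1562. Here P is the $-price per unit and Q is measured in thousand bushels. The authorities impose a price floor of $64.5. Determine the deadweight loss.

$3547.23 thousand

Demand slope = (33.892 − 66.6)/(1562 − 600) = −0.034, so P = 87 − 0.034Q.
Supply slope = (85.1 − 37)/(1562 − 600) = 0.05, so P = 7 + 0.05Q.
Competitive equilibrium: 87 − 0.034Q = 7 + 0.05Q → Q* = 952.381, P* = 54.619.
At the floor P = 64.5, quantity demanded = (87 − 64.5)/0.034 = 661.7647.
Sellers' marginal cost at Q' = 661.7647: 7 + 0.05·661.7647 = 40.0882.
ΔQ = 952.381 − 661.7647 = 290.6163; wedge = 64.5 − 40.0882 = 24.4118.
Deadweight loss = ½ × 290.6163 × 24.4118 = $3547.23 thousand.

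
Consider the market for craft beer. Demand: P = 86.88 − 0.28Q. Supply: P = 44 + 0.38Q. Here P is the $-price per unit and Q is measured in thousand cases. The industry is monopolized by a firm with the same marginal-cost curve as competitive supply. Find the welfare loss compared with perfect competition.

$123.59 thousand

Competitive equilibrium: 86.88 − 0.28Q = 44 + 0.38Q → Q* = 64.9697, P* = 68.6885.
Marginal revenue: MR = 86.88 − 0.56Q. Set MR = MC: 86.88 − 0.56Q = 44 + 0.38Q → Q_m = 45.617.
Price P_m = 86.88 − 0.28·45.617 = 74.1072; MC(Q_m) = 44 + 0.38·45.617 = 61.3345.
Competitive Q* = 64.9697, so ΔQ = 19.3527; wedge = 74.1072 − 61.3345 = 12.7727.
Welfare loss = ½ × 19.3527 × 12.7727 = $123.59 thousand.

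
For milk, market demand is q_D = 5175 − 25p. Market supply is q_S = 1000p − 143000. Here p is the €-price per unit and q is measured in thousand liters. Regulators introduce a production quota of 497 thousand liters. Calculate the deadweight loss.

In inverse form: demand p = 207 − 0.04q, supply p = 143 + 0.001q.
Competitive equilibrium: 207 − 0.04q = 143 + 0.001q → q* = 1560.9756, p* = 144.561.
At q = 497: demand price = 207 − 0.04·497 = 187.12; supply price = 143 + 0.001·497 = 143.497.
Δq = 1560.9756 − 497 = 1063.9756; wedge = 187.12 − 143.497 = 43.623.
Deadweight loss = ½ × 1063.9756 × 43.623 = €23206.90 thousand.

€23206.90 thousand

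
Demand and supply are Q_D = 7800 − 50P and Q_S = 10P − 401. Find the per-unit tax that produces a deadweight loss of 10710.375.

In inverse form: demand P = 156 − 0.02Q, supply P = 40.1 + 0.1Q.
Competitive equilibrium: 156 − 0.02Q = 40.1 + 0.1Q → Q* = 965.8333, P* = 136.6833.
A tax t gives ΔQ = t/0.12 and wedge t, so DWL = t²/0.24.
t²/0.24 = 10710.375 → t² = 2570.49 → t = 50.7.

50.7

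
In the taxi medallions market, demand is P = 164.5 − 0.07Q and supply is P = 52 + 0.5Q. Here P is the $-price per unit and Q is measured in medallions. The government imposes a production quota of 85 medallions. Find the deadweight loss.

Competitive equilibrium: 164.5 − 0.07Q = 52 + 0.5Q → Q* = 197.3684, P* = 150.6842.
At Q = 85: demand price = 164.5 − 0.07·85 = 158.55; supply price = 52 + 0.5·85 = 94.5.
ΔQ = 197.3684 − 85 = 112.3684; wedge = 158.55 − 94.5 = 64.05.
The triangle = ½ × 112.3684 × 64.05 = $3598.60.

$3598.60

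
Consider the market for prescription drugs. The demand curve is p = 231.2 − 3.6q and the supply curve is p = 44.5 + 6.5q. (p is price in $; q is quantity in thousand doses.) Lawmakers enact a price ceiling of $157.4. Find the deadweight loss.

Competitive equilibrium: 231.2 − 3.6q = 44.5 + 6.5q → q* = 18.4851, p* = 164.6535.
At the ceiling p = 157.4, quantity supplied = (157.4 − 44.5)/6.5 = 17.3692.
Willingness to pay at q' = 17.3692: 231.2 − 3.6·17.3692 = 168.6709.
Δq = 18.4851 − 17.3692 = 1.1159; wedge = 168.6709 − 157.4 = 11.2709.
The triangle = ½ × 1.1159 × 11.2709 = $6.29 thousand.

$6.29 thousand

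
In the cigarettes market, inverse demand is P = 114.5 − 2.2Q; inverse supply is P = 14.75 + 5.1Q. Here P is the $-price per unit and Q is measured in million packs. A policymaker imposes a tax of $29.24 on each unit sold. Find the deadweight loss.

Competitive equilibrium: 114.5 − 2.2Q = 14.75 + 5.1Q → Q* = 13.6644, P* = 84.4384.
With the tax, the buyer price exceeds the seller price by 29.24: (114.5 − 2.2Q) − (14.75 + 5.1Q) = 29.24 → Q' = 9.6589.
ΔQ = 13.6644 − 9.6589 = 4.0055; the wedge equals the tax, 29.24.
DWL = ½ × 4.0055 × 29.24 = $58.56 million.

$58.56 million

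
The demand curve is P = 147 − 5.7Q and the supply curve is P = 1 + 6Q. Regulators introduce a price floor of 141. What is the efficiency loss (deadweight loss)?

763.74

Competitive equilibrium: 147 − 5.7Q = 1 + 6Q → Q* = 12.4786, P* = 75.8718.
At the floor P = 141, quantity demanded = (147 − 141)/5.7 = 1.0526.
Sellers' marginal cost at Q' = 1.0526: 1 + 6·1.0526 = 7.3156.
ΔQ = 12.4786 − 1.0526 = 11.426; wedge = 141 − 7.3156 = 133.6844.
The triangle = ½ × 11.426 × 133.6844 = 763.74.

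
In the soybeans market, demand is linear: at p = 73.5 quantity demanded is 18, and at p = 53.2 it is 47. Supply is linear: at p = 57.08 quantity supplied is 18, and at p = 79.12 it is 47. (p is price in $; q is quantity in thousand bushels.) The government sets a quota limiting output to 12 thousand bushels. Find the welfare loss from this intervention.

$217.13 thousand

Demand slope = (53.2 − 73.5)/(47 − 18) = −0.7, so p = 86.1 − 0.7q.
Supply slope = (79.12 − 57.08)/(47 − 18) = 0.76, so p = 43.4 + 0.76q.
Competitive equilibrium: 86.1 − 0.7q = 43.4 + 0.76q → q* = 29.2466, p* = 65.6274.
At q = 12: demand price = 86.1 − 0.7·12 = 77.7; supply price = 43.4 + 0.76·12 = 52.52.
Δq = 29.2466 − 12 = 17.2466; wedge = 77.7 − 52.52 = 25.18.
Deadweight loss = ½ × 17.2466 × 25.18 = $217.13 thousand.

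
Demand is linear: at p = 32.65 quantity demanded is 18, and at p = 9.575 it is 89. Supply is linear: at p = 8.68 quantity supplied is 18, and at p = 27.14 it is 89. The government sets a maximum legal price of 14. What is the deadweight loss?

Demand slope = (9.575 − 32.65)/(89 − 18) = −0.325, so p = 38.5 − 0.325q.
Supply slope = (27.14 − 8.68)/(89 − 18) = 0.26, so p = 4 + 0.26q.
Competitive equilibrium: 38.5 − 0.325q = 4 + 0.26q → q* = 58.9744, p* = 19.3333.
At the ceiling p = 14, quantity supplied = (14 − 4)/0.26 = 38.4615.
Willingness to pay at q' = 38.4615: 38.5 − 0.325·38.4615 = 26.
Δq = 58.9744 − 38.4615 = 20.5129; wedge = 26 − 14 = 12.
The triangle = ½ × 20.5129 × 12 = 123.08.

123.08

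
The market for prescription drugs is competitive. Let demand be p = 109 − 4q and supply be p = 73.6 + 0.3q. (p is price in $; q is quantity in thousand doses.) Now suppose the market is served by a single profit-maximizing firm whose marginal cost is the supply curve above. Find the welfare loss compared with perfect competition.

Competitive equilibrium: 109 − 4q = 73.6 + 0.3q → q* = 8.2326, p* = 76.0698.
Marginal revenue: MR = 109 − 8q. Set MR = MC: 109 − 8q = 73.6 + 0.3q → q_m = 4.2651.
Price p_m = 109 − 4·4.2651 = 91.9396; MC(q_m) = 73.6 + 0.3·4.2651 = 74.8795.
Competitive q* = 8.2326, so Δq = 3.9675; wedge = 91.9396 − 74.8795 = 17.0601.
Welfare loss = ½ × 3.9675 × 17.0601 = $33.84 thousand.

$33.84 thousand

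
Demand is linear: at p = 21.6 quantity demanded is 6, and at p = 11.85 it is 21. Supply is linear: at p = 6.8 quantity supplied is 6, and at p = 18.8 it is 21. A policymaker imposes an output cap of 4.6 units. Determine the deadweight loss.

97.67

Demand slope = (11.85 − 21.6)/(21 − 6) = −0.65, so p = 25.5 − 0.65q.
Supply slope = (18.8 − 6.8)/(21 − 6) = 0.8, so p = 2 + 0.8q.
Competitive equilibrium: 25.5 − 0.65q = 2 + 0.8q → q* = 16.2069, p* = 14.9655.
At q = 4.6: demand price = 25.5 − 0.65·4.6 = 22.51; supply price = 2 + 0.8·4.6 = 5.68.
Δq = 16.2069 − 4.6 = 11.6069; wedge = 22.51 − 5.68 = 16.83.
Deadweight loss = ½ × 11.6069 × 16.83 = 97.67.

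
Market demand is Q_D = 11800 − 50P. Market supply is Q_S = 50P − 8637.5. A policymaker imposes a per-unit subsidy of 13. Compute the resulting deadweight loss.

2112.50

In inverse form: demand P = 236 − 0.02Q, supply P = 172.75 + 0.02Q.
Competitive equilibrium: 236 − 0.02Q = 172.75 + 0.02Q → Q* = 1581.25, P* = 204.375.
The subsidy lowers effective supply by 13: P = 159.75 + 0.02Q.
New quantity: 236 − 0.02Q = 159.75 + 0.02Q → Q' = 1906.25.
Overproduction ΔQ = 1906.25 − 1581.25 = 325; wedge = subsidy = 13.
Deadweight loss = ½ × 325 × 13 = 2112.50.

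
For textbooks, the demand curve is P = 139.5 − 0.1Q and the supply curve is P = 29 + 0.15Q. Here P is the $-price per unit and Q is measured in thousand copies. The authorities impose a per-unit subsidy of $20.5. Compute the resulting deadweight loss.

$840.50 thousand

Competitive equilibrium: 139.5 − 0.1Q = 29 + 0.15Q → Q* = 442, P* = 95.3.
The subsidy lowers effective supply by 20.5: P = 8.5 + 0.15Q.
New quantity: 139.5 − 0.1Q = 8.5 + 0.15Q → Q' = 524.
Overproduction ΔQ = 524 − 442 = 82; wedge = subsidy = 20.5.
The triangle = ½ × 82 × 20.5 = $840.50 thousand.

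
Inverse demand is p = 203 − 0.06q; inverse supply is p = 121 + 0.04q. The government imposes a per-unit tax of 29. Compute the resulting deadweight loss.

Competitive equilibrium: 203 − 0.06q = 121 + 0.04q → q* = 820, p* = 153.8.
With the tax, the buyer price exceeds the seller price by 29: (203 − 0.06q) − (121 + 0.04q) = 29 → q' = 530.
Δq = 820 − 530 = 290; the wedge equals the tax, 29.
The triangle = ½ × 290 × 29 = 4205.

4205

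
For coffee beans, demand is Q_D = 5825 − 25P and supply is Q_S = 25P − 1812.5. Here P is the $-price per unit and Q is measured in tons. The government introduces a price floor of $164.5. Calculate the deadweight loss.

$3451.56

In inverse form: demand P = 233 − 0.04Q, supply P = 72.5 + 0.04Q.
Competitive equilibrium: 233 − 0.04Q = 72.5 + 0.04Q → Q* = 2006.25, P* = 152.75.
At the floor P = 164.5, quantity demanded = (233 − 164.5)/0.04 = 1712.5.
Sellers' marginal cost at Q' = 1712.5: 72.5 + 0.04·1712.5 = 141.
ΔQ = 2006.25 − 1712.5 = 293.75; wedge = 164.5 − 141 = 23.5.
Deadweight loss = ½ × 293.75 × 23.5 = $3451.56.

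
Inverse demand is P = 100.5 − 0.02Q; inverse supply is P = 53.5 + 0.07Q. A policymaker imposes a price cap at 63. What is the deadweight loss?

Competitive equilibrium: 100.5 − 0.02Q = 53.5 + 0.07Q → Q* = 522.22222, P* = 90.05556.
At the ceiling P = 63, quantity supplied = (63 − 53.5)/0.07 = 135.71429.
Willingness to pay at Q' = 135.71429: 100.5 − 0.02·135.71429 = 97.78571.
ΔQ = 522.22222 − 135.71429 = 386.50793; wedge = 97.78571 − 63 = 34.78571.
Deadweight loss = ½ × 386.50793 × 34.78571 = 6722.48.

6722.48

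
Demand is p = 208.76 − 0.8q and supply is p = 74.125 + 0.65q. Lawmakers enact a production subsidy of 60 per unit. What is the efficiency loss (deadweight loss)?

Competitive equilibrium: 208.76 − 0.8q = 74.125 + 0.65q → q* = 92.8517, p* = 134.4786.
The subsidy lowers effective supply by 60: p = 14.125 + 0.65q.
New quantity: 208.76 − 0.8q = 14.125 + 0.65q → q' = 134.231.
Overproduction Δq = 134.231 − 92.8517 = 41.3793; wedge = subsidy = 60.
Welfare loss = ½ × 41.3793 × 60 = 1241.38.

1241.38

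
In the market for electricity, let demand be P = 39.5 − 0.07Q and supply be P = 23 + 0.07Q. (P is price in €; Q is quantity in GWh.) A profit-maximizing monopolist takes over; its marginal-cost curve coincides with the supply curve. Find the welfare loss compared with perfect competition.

€108.04

Competitive equilibrium: 39.5 − 0.07Q = 23 + 0.07Q → Q* = 117.8571, P* = 31.25.
Marginal revenue: MR = 39.5 − 0.14Q. Set MR = MC: 39.5 − 0.14Q = 23 + 0.07Q → Q_m = 78.5714.
Price P_m = 39.5 − 0.07·78.5714 = 34; MC(Q_m) = 23 + 0.07·78.5714 = 28.5.
Competitive Q* = 117.8571, so ΔQ = 39.2857; wedge = 34 − 28.5 = 5.5.
Deadweight loss = ½ × 39.2857 × 5.5 = €108.04.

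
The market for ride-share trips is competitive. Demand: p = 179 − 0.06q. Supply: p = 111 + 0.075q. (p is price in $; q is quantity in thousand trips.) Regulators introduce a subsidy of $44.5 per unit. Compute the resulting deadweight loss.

Competitive equilibrium: 179 − 0.06q = 111 + 0.075q → q* = 503.7037, p* = 148.7778.
The subsidy lowers effective supply by 44.5: p = 66.5 + 0.075q.
New quantity: 179 − 0.06q = 66.5 + 0.075q → q' = 833.3333.
Overproduction Δq = 833.3333 − 503.7037 = 329.6296; wedge = subsidy = 44.5.
DWL = ½ × 329.6296 × 44.5 = $7334.26 thousand.

$7334.26 thousand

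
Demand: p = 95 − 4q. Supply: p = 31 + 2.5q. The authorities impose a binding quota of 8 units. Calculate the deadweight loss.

Competitive equilibrium: 95 − 4q = 31 + 2.5q → q* = 9.8462, p* = 55.6154.
At q = 8: demand price = 95 − 4·8 = 63; supply price = 31 + 2.5·8 = 51.
Δq = 9.8462 − 8 = 1.8462; wedge = 63 − 51 = 12.
DWL = ½ × 1.8462 × 12 = 11.08.

11.08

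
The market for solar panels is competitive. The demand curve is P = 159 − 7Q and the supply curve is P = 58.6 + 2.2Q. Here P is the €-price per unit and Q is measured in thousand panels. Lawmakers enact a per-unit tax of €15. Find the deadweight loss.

Competitive equilibrium: 159 − 7Q = 58.6 + 2.2Q → Q* = 10.913, P* = 82.6087.
With the tax, the buyer price exceeds the seller price by 15: (159 − 7Q) − (58.6 + 2.2Q) = 15 → Q' = 9.2826.
ΔQ = 10.913 − 9.2826 = 1.6304; the wedge equals the tax, 15.
Welfare loss = ½ × 1.6304 × 15 = €12.23 thousand.

€12.23 thousand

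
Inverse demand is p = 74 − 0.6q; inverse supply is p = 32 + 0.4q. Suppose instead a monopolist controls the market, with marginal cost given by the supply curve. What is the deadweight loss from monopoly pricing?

Competitive equilibrium: 74 − 0.6q = 32 + 0.4q → q* = 42, p* = 48.8.
Marginal revenue: MR = 74 − 1.2q. Set MR = MC: 74 − 1.2q = 32 + 0.4q → q_m = 26.25.
Price p_m = 74 − 0.6·26.25 = 58.25; MC(q_m) = 32 + 0.4·26.25 = 42.5.
Competitive q* = 42, so Δq = 15.75; wedge = 58.25 − 42.5 = 15.75.
Deadweight loss = ½ × 15.75 × 15.75 = 124.03.

124.03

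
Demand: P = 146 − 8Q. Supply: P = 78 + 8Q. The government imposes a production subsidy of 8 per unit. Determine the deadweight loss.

2

Competitive equilibrium: 146 − 8Q = 78 + 8Q → Q* = 4.25, P* = 112.
The subsidy lowers effective supply by 8: P = 70 + 8Q.
New quantity: 146 − 8Q = 70 + 8Q → Q' = 4.75.
Overproduction ΔQ = 4.75 − 4.25 = 0.5; wedge = subsidy = 8.
The triangle = ½ × 0.5 × 8 = 2.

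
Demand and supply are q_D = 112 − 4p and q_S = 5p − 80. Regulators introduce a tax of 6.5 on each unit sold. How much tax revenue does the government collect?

In inverse form: demand p = 28 − 0.25q, supply p = 16 + 0.2q.
Competitive equilibrium: 28 − 0.25q = 16 + 0.2q → q* = 26.6667, p* = 21.3333.
With the tax, the buyer price exceeds the seller price by 6.5: (28 − 0.25q) − (16 + 0.2q) = 6.5 → q' = 12.2222.
Tax revenue = 6.5 × 12.2222 = 79.44.

79.44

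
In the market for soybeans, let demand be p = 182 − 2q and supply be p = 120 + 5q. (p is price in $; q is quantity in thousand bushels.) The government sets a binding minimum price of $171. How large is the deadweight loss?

Competitive equilibrium: 182 − 2q = 120 + 5q → q* = 8.8571, p* = 164.2857.
At the floor p = 171, quantity demanded = (182 − 171)/2 = 5.5.
Sellers' marginal cost at q' = 5.5: 120 + 5·5.5 = 147.5.
Δq = 8.8571 − 5.5 = 3.3571; wedge = 171 − 147.5 = 23.5.
The triangle = ½ × 3.3571 × 23.5 = $39.45 thousand.

$39.45 thousand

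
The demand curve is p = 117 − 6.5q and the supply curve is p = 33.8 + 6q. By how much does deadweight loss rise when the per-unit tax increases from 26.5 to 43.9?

Competitive equilibrium: 117 − 6.5q = 33.8 + 6q → q* = 6.656, p* = 73.736.
For a per-unit tax t: Δq = t/12.5, so DWL = ½·t·(t/12.5) = t²/25.
At t = 26.5: DWL = 28.09. At t = 43.9: DWL = 77.088.
Increase = 77.088 − 28.09 = 49.

49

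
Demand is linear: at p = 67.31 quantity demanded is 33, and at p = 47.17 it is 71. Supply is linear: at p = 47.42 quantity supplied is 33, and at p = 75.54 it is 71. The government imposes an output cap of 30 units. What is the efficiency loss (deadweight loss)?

Demand slope = (47.17 − 67.31)/(71 − 33) = −0.53, so p = 84.8 − 0.53q.
Supply slope = (75.54 − 47.42)/(71 − 33) = 0.74, so p = 23 + 0.74q.
Competitive equilibrium: 84.8 − 0.53q = 23 + 0.74q → q* = 48.6614, p* = 59.0094.
At q = 30: demand price = 84.8 − 0.53·30 = 68.9; supply price = 23 + 0.74·30 = 45.2.
Δq = 48.6614 − 30 = 18.6614; wedge = 68.9 − 45.2 = 23.7.
DWL = ½ × 18.6614 × 23.7 = 221.14.

221.14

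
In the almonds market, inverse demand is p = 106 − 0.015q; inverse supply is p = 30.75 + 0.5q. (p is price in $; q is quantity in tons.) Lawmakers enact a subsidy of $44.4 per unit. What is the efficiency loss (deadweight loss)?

Competitive equilibrium: 106 − 0.015q = 30.75 + 0.5q → q* = 146.1165, p* = 103.8083.
The subsidy lowers effective supply by 44.4: p = 0.5q − 13.65.
New quantity: 106 − 0.015q = 0.5q − 13.65 → q' = 232.3301.
Overproduction Δq = 232.3301 − 146.1165 = 86.2136; wedge = subsidy = 44.4.
Welfare loss = ½ × 86.2136 × 44.4 = $1913.94.

$1913.94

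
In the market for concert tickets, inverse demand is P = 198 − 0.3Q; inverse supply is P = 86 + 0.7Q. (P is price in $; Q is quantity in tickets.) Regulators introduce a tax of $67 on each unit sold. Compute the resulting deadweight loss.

Competitive equilibrium: 198 − 0.3Q = 86 + 0.7Q → Q* = 112, P* = 164.4.
With the tax, the buyer price exceeds the seller price by 67: (198 − 0.3Q) − (86 + 0.7Q) = 67 → Q' = 45.
ΔQ = 112 − 45 = 67; the wedge equals the tax, 67.
The triangle = ½ × 67 × 67 = $2244.50.

$2244.50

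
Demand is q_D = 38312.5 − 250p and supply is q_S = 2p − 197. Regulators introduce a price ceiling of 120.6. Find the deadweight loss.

In inverse form: demand p = 153.25 − 0.004q, supply p = 98.5 + 0.5q.
Competitive equilibrium: 153.25 − 0.004q = 98.5 + 0.5q → q* = 108.631, p* = 152.8155.
At the ceiling p = 120.6, quantity supplied = (120.6 − 98.5)/0.5 = 44.2.
Willingness to pay at q' = 44.2: 153.25 − 0.004·44.2 = 153.0732.
Δq = 108.631 − 44.2 = 64.431; wedge = 153.0732 − 120.6 = 32.4732.
The triangle = ½ × 64.431 × 32.4732 = 1046.14.

1046.14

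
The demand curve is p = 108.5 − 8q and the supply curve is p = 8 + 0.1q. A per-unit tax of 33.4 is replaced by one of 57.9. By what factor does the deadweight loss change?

Competitive equilibrium: 108.5 − 8q = 8 + 0.1q → q* = 12.4074, p* = 9.2407.
For a per-unit tax t: Δq = t/8.1, so DWL = ½·t·(t/8.1) = t²/16.2.
At t = 33.4: DWL = 68.862. At t = 57.9: DWL = 206.939.
Ratio = (57.9/33.4)² = 3.005.

3.005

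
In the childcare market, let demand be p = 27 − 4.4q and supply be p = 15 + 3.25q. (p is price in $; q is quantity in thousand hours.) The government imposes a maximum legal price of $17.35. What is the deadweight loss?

Competitive equilibrium: 27 − 4.4q = 15 + 3.25q → q* = 1.5686, p* = 20.098.
At the ceiling p = 17.35, quantity supplied = (17.35 − 15)/3.25 = 0.7231.
Willingness to pay at q' = 0.7231: 27 − 4.4·0.7231 = 23.8184.
Δq = 1.5686 − 0.7231 = 0.8455; wedge = 23.8184 − 17.35 = 6.4684.
Deadweight loss = ½ × 0.8455 × 6.4684 = $2.73 thousand.

$2.73 thousand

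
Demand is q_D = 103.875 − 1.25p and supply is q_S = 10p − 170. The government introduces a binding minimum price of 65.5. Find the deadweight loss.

1190.94

In inverse form: demand p = 83.1 − 0.8q, supply p = 17 + 0.1q.
Competitive equilibrium: 83.1 − 0.8q = 17 + 0.1q → q* = 73.4444, p* = 24.3444.
At the floor p = 65.5, quantity demanded = (83.1 − 65.5)/0.8 = 22.
Sellers' marginal cost at q' = 22: 17 + 0.1·22 = 19.2.
Δq = 73.4444 − 22 = 51.4444; wedge = 65.5 − 19.2 = 46.3.
Welfare loss = ½ × 51.4444 × 46.3 = 1190.94.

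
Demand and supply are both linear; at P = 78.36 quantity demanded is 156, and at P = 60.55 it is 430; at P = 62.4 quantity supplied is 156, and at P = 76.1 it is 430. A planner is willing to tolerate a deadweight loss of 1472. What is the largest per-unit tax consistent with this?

18.4

Demand slope = (60.55 − 78.36)/(430 − 156) = −0.065, so P = 88.5 − 0.065Q.
Supply slope = (76.1 − 62.4)/(430 − 156) = 0.05, so P = 54.6 + 0.05Q.
Competitive equilibrium: 88.5 − 0.065Q = 54.6 + 0.05Q → Q* = 294.7826, P* = 69.3391.
A tax t gives ΔQ = t/0.115 and wedge t, so DWL = t²/0.23.
t²/0.23 = 1472 → t² = 338.56 → t = 18.4.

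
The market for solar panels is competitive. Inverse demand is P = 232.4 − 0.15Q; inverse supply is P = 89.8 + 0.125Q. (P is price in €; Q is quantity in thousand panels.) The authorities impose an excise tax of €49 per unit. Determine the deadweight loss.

Competitive equilibrium: 232.4 − 0.15Q = 89.8 + 0.125Q → Q* = 518.54545, P* = 154.61818.
With the tax, the buyer price exceeds the seller price by 49: (232.4 − 0.15Q) − (89.8 + 0.125Q) = 49 → Q' = 340.36364.
ΔQ = 518.54545 − 340.36364 = 178.18181; the wedge equals the tax, 49.
The triangle = ½ × 178.18181 × 49 = €4365.45 thousand.

€4365.45 thousand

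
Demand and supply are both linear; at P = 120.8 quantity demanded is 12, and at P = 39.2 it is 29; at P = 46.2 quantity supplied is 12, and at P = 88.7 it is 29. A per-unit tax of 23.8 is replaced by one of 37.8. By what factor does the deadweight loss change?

2.522

Demand slope = (39.2 − 120.8)/(29 − 12) = −4.8, so P = 178.4 − 4.8Q.
Supply slope = (88.7 − 46.2)/(29 − 12) = 2.5, so P = 16.2 + 2.5Q.
Competitive equilibrium: 178.4 − 4.8Q = 16.2 + 2.5Q → Q* = 22.2192, P* = 71.7479.
For a per-unit tax t: ΔQ = t/7.3, so DWL = ½·t·(t/7.3) = t²/14.6.
At t = 23.8: DWL = 38.797. At t = 37.8: DWL = 97.866.
Ratio = (37.8/23.8)² = 2.522.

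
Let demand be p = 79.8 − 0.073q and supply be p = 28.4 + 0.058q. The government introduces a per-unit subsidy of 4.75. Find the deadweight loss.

86.12

Competitive equilibrium: 79.8 − 0.073q = 28.4 + 0.058q → q* = 392.3664, p* = 51.1573.
The subsidy lowers effective supply by 4.75: p = 23.65 + 0.058q.
New quantity: 79.8 − 0.073q = 23.65 + 0.058q → q' = 428.626.
Overproduction Δq = 428.626 − 392.3664 = 36.2596; wedge = subsidy = 4.75.
Deadweight loss = ½ × 36.2596 × 4.75 = 86.12.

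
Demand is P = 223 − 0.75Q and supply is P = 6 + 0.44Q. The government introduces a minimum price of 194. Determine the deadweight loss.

12284.22

Competitive equilibrium: 223 − 0.75Q = 6 + 0.44Q → Q* = 182.35294, P* = 86.23529.
At the floor P = 194, quantity demanded = (223 − 194)/0.75 = 38.66667.
Sellers' marginal cost at Q' = 38.66667: 6 + 0.44·38.66667 = 23.01333.
ΔQ = 182.35294 − 38.66667 = 143.68627; wedge = 194 − 23.01333 = 170.98667.
Deadweight loss = ½ × 143.68627 × 170.98667 = 12284.22.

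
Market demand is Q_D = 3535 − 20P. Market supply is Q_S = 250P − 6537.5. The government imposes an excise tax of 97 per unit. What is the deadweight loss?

87120.37

In inverse form: demand P = 176.75 − 0.05Q, supply P = 26.15 + 0.004Q.
Competitive equilibrium: 176.75 − 0.05Q = 26.15 + 0.004Q → Q* = 2788.8889, P* = 37.3056.
With the tax, the buyer price exceeds the seller price by 97: (176.75 − 0.05Q) − (26.15 + 0.004Q) = 97 → Q' = 992.5926.
ΔQ = 2788.8889 − 992.5926 = 1796.2963; the wedge equals the tax, 97.
Deadweight loss = ½ × 1796.2963 × 97 = 87120.37.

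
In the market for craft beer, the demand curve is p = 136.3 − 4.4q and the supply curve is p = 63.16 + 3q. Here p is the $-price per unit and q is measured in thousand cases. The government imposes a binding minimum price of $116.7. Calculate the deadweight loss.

$109.06 thousand

Competitive equilibrium: 136.3 − 4.4q = 63.16 + 3q → q* = 9.88378, p* = 92.81135.
At the floor p = 116.7, quantity demanded = (136.3 − 116.7)/4.4 = 4.45455.
Sellers' marginal cost at q' = 4.45455: 63.16 + 3·4.45455 = 76.52365.
Δq = 9.88378 − 4.45455 = 5.42923; wedge = 116.7 − 76.52365 = 40.17635.
Welfare loss = ½ × 5.42923 × 40.17635 = $109.06 thousand.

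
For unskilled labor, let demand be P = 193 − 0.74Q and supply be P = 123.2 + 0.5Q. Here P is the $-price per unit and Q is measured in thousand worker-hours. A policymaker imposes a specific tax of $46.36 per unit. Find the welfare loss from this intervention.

$866.63 thousand

Competitive equilibrium: 193 − 0.74Q = 123.2 + 0.5Q → Q* = 56.2903, P* = 151.3452.
With the tax, the buyer price exceeds the seller price by 46.36: (193 − 0.74Q) − (123.2 + 0.5Q) = 46.36 → Q' = 18.9032.
ΔQ = 56.2903 − 18.9032 = 37.3871; the wedge equals the tax, 46.36.
Welfare loss = ½ × 37.3871 × 46.36 = $866.63 thousand.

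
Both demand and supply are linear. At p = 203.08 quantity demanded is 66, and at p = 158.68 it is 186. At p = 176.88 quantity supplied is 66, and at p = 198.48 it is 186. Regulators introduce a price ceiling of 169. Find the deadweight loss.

Demand slope = (158.68 − 203.08)/(186 − 66) = −0.37, so p = 227.5 − 0.37q.
Supply slope = (198.48 − 176.88)/(186 − 66) = 0.18, so p = 165 + 0.18q.
Competitive equilibrium: 227.5 − 0.37q = 165 + 0.18q → q* = 113.6364, p* = 185.4545.
At the ceiling p = 169, quantity supplied = (169 − 165)/0.18 = 22.2222.
Willingness to pay at q' = 22.2222: 227.5 − 0.37·22.2222 = 219.2778.
Δq = 113.6364 − 22.2222 = 91.4142; wedge = 219.2778 − 169 = 50.2778.
DWL = ½ × 91.4142 × 50.2778 = 2298.05.

2298.05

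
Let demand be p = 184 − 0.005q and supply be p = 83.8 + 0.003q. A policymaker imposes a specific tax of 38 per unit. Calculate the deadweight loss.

Competitive equilibrium: 184 − 0.005q = 83.8 + 0.003q → q* = 12525, p* = 121.375.
With the tax, the buyer price exceeds the seller price by 38: (184 − 0.005q) − (83.8 + 0.003q) = 38 → q' = 7775.
Δq = 12525 − 7775 = 4750; the wedge equals the tax, 38.
The triangle = ½ × 4750 × 38 = 90250.

90250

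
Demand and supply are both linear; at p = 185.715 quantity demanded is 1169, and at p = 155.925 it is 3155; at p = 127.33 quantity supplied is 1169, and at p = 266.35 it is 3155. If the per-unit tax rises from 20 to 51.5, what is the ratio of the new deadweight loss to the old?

6.631

Demand slope = (155.925 − 185.715)/(3155 − 1169) = −0.015, so p = 203.25 − 0.015q.
Supply slope = (266.35 − 127.33)/(3155 − 1169) = 0.07, so p = 45.5 + 0.07q.
Competitive equilibrium: 203.25 − 0.015q = 45.5 + 0.07q → q* = 1855.8824, p* = 175.4118.
For a per-unit tax t: Δq = t/0.085, so DWL = ½·t·(t/0.085) = t²/0.17.
At t = 20: DWL = 2352.941. At t = 51.5: DWL = 15601.471.
Ratio = (51.5/20)² = 6.631.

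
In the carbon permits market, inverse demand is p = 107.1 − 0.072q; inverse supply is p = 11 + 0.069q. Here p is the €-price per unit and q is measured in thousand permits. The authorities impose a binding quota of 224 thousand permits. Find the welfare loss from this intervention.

Competitive equilibrium: 107.1 − 0.072q = 11 + 0.069q → q* = 681.5603, p* = 58.0277.
At q = 224: demand price = 107.1 − 0.072·224 = 90.972; supply price = 11 + 0.069·224 = 26.456.
Δq = 681.5603 − 224 = 457.5603; wedge = 90.972 − 26.456 = 64.516.
Deadweight loss = ½ × 457.5603 × 64.516 = €14759.98 thousand.

€14759.98 thousand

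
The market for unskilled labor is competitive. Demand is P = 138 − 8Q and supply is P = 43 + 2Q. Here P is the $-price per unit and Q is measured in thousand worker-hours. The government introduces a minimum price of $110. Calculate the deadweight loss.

$180 thousand

Competitive equilibrium: 138 − 8Q = 43 + 2Q → Q* = 9.5, P* = 62.
At the floor P = 110, quantity demanded = (138 − 110)/8 = 3.5.
Sellers' marginal cost at Q' = 3.5: 43 + 2·3.5 = 50.
ΔQ = 9.5 − 3.5 = 6; wedge = 110 − 50 = 60.
The triangle = ½ × 6 × 60 = $180 thousand.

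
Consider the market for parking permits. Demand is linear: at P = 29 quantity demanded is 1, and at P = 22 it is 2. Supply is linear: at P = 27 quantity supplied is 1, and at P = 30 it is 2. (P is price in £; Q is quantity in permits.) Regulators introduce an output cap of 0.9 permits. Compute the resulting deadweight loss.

Demand slope = (22 − 29)/(2 − 1) = −7, so P = 36 − 7Q.
Supply slope = (30 − 27)/(2 − 1) = 3, so P = 24 + 3Q.
Competitive equilibrium: 36 − 7Q = 24 + 3Q → Q* = 1.2, P* = 27.6.
At Q = 0.9: demand price = 36 − 7·0.9 = 29.7; supply price = 24 + 3·0.9 = 26.7.
ΔQ = 1.2 − 0.9 = 0.3; wedge = 29.7 − 26.7 = 3.
DWL = ½ × 0.3 × 3 = £0.45.

£0.45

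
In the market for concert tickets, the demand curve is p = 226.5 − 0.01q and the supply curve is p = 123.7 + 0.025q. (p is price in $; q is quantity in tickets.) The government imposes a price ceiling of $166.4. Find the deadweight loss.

Competitive equilibrium: 226.5 − 0.01q = 123.7 + 0.025q → q* = 2937.1429, p* = 197.1286.
At the ceiling p = 166.4, quantity supplied = (166.4 − 123.7)/0.025 = 1708.
Willingness to pay at q' = 1708: 226.5 − 0.01·1708 = 209.42.
Δq = 2937.1429 − 1708 = 1229.1429; wedge = 209.42 − 166.4 = 43.02.
Welfare loss = ½ × 1229.1429 × 43.02 = $26438.86.

$26438.86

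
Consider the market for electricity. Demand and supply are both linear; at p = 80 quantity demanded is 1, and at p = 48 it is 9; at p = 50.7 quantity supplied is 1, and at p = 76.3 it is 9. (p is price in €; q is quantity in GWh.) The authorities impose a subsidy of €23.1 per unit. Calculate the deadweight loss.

€37.06

Demand slope = (48 − 80)/(9 − 1) = −4, so p = 84 − 4q.
Supply slope = (76.3 − 50.7)/(9 − 1) = 3.2, so p = 47.5 + 3.2q.
Competitive equilibrium: 84 − 4q = 47.5 + 3.2q → q* = 5.0694, p* = 63.7222.
The subsidy lowers effective supply by 23.1: p = 24.4 + 3.2q.
New quantity: 84 − 4q = 24.4 + 3.2q → q' = 8.2778.
Overproduction Δq = 8.2778 − 5.0694 = 3.2084; wedge = subsidy = 23.1.
Deadweight loss = ½ × 3.2084 × 23.1 = €37.06.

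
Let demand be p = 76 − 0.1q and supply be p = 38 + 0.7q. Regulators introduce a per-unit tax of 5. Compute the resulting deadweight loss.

15.625

Competitive equilibrium: 76 − 0.1q = 38 + 0.7q → q* = 47.5, p* = 71.25.
With the tax, the buyer price exceeds the seller price by 5: (76 − 0.1q) − (38 + 0.7q) = 5 → q' = 41.25.
Δq = 47.5 − 41.25 = 6.25; the wedge equals the tax, 5.
Welfare loss = ½ × 6.25 × 5 = 15.625.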